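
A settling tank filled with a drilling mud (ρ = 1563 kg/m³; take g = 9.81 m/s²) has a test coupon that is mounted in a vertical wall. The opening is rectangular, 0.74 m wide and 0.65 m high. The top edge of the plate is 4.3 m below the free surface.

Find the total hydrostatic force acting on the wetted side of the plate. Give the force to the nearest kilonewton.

F ≈ 34 kN

γ = ρg = 1563 × 9.81 / 1000 = 15.33303 kN/m³.
The centroid lies 0.65/2 = 0.325 m below the top edge, so the centroid depth is h_c = 4.3 + 0.325 = 4.625 m.
A = 0.74 × 0.65 = 0.481 m².
Resultant F = γ·h_c·A = 15.33303 × 4.625 × 0.481 = 34.1102 kN.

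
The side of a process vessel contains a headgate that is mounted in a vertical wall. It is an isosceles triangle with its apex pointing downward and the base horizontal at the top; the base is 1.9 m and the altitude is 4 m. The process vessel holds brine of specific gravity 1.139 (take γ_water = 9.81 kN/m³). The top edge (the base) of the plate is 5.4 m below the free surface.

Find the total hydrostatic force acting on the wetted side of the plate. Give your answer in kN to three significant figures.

F ≈ 286 kN

γ = 1.139 × 9.81 = 11.17359 kN/m³.
With the apex down, the centroid sits h/3 = 4/3 = 1.33333 m below the base (the top edge), so the centroid depth is h_c = 5.4 + 1.33333 = 6.73333 m.
A = ½ × 1.9 × 4 = 3.8 m².
Resultant F = γ·h_c·A = 11.17359 × 6.73333 × 3.8 = 285.895 kN.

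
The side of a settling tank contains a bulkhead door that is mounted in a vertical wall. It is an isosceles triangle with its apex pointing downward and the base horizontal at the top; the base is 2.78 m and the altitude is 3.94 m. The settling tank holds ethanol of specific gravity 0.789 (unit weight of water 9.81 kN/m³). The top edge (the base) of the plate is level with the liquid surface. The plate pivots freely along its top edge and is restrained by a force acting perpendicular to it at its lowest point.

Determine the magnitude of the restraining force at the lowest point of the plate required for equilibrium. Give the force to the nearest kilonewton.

γ = 0.789 × 9.81 = 7.74009 kN/m³.
With the apex down, the centroid sits h/3 = 3.94/3 = 1.31333 m below the base (the top edge), so the centroid depth is h_c = 1.31333 m.
A = ½ × 2.78 × 3.94 = 5.4766 m².
Resultant F = γ·h_c·A = 7.74009 × 1.31333 × 5.4766 = 55.6712 kN.
I_c = b·h³/36 = 2.78 × 3.94³/36 = 4.72314 m⁴.
Centre of pressure: y_p = y_c + I_c/(y_c·A) = 1.31333 + 4.72314/(1.31333 × 5.4766) = 1.31333 + 0.656668 = 1.97 m along the plane.
The resultant acts 1.31333 + 0.656668 = 1.97 m (along the plate) below the hinge at the top edge, so the moment about the hinge is M = F × 1.97 = 55.6712 × 1.97 = 109.672 kN·m.
A normal force at the bottom, 3.94 m from the hinge, must supply this moment: P = 109.672/3.94 = 27.8355 kN.

P ≈ 28 kN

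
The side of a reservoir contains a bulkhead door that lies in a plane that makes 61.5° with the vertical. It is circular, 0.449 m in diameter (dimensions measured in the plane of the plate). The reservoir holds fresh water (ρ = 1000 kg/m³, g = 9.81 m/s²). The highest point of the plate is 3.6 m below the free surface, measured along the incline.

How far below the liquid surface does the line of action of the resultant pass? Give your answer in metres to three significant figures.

γ = ρg = 1000 × 9.81 = 9810 N/m³ = 9.81 kN/m³.
The plate makes 61.5° with the vertical, i.e. θ = 90° − 61.5° = 28.5° to the horizontal. Measuring y along the incline from the free-surface line, vertical depth h = y·sinθ with sinθ = 0.477159.
The centroid is at the centre, 0.2245 m below the top of the plate, so y_c = 3.6 + 0.2245 = 3.8245 m and h_c = 3.8245 × 0.477159 = 1.82489 m.
A = π(0.2245)² = 0.158337 m².
Resultant F = γ·h_c·A = 9.81 × 1.82489 × 0.158337 = 2.83458 kN.
I_c = πr⁴/4 = π × 0.2245⁴/4 = 0.00199506 m⁴.
Centre of pressure: y_p = y_c + I_c/(y_c·A) = 3.8245 + 0.00199506/(3.8245 × 0.158337) = 3.8245 + 0.00329457 = 3.82779 m along the plane.
Vertically, h_p = y_p·sinθ = 3.82779 × 0.477159 = 1.82646 m.

h_p = 1.83 m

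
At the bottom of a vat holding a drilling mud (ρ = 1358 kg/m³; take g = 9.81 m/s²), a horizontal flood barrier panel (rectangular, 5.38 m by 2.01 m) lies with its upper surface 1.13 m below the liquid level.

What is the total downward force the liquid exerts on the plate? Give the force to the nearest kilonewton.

γ = ρg = 1358 × 9.81 / 1000 = 13.32198 kN/m³.
The plate is horizontal, so pressure is uniform at p = γ·h = 13.32198 × 1.13 = 15.0538 kN/m².
A = 5.38 × 2.01 = 10.8138 m².
F = p·A = 15.0538 × 10.8138 = 162.789 kN.

F ≈ 163 kN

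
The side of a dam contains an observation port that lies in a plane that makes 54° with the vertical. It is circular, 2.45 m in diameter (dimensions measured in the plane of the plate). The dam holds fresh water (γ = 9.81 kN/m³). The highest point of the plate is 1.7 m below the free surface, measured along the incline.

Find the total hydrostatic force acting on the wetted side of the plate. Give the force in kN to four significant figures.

γ = 9.81 kN/m³.
The plate makes 54° with the vertical, i.e. θ = 90° − 54° = 36° to the horizontal. Measuring y along the incline from the free-surface line, vertical depth h = y·sinθ with sinθ = 0.587785.
The centroid is at the centre, 1.225 m below the top of the plate, so y_c = 1.7 + 1.225 = 2.925 m and h_c = 2.925 × 0.587785 = 1.71927 m.
A = π(1.225)² = 4.71435 m².
Resultant F = γ·h_c·A = 9.81 × 1.71927 × 4.71435 = 79.5124 kN.

F ≈ 79.51 kN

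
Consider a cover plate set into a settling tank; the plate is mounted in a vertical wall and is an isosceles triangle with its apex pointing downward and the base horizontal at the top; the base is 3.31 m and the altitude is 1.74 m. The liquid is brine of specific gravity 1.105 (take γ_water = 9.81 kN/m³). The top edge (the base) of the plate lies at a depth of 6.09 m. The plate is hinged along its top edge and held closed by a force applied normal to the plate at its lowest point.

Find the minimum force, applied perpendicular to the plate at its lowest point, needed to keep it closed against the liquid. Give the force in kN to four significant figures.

γ = 1.105 × 9.81 = 10.84005 kN/m³.
With the apex down, the centroid sits h/3 = 1.74/3 = 0.58 m below the base (the top edge), so the centroid depth is h_c = 6.09 + 0.58 = 6.67 m.
A = ½ × 3.31 × 1.74 = 2.8797 m².
Resultant F = γ·h_c·A = 10.84005 × 6.67 × 2.8797 = 208.211 kN.
I_c = b·h³/36 = 3.31 × 1.74³/36 = 0.484366 m⁴.
Centre of pressure: y_p = y_c + I_c/(y_c·A) = 6.67 + 0.484366/(6.67 × 2.8797) = 6.67 + 0.0252174 = 6.69522 m along the plane.
The resultant acts 0.58 + 0.0252174 = 0.605217 m (along the plate) below the hinge at the top edge, so the moment about the hinge is M = F × 0.605217 = 208.211 × 0.605217 = 126.013 kN·m.
A normal force at the bottom, 1.74 m from the hinge, must supply this moment: P = 126.013/1.74 = 72.4213 kN.

P ≈ 72.42 kN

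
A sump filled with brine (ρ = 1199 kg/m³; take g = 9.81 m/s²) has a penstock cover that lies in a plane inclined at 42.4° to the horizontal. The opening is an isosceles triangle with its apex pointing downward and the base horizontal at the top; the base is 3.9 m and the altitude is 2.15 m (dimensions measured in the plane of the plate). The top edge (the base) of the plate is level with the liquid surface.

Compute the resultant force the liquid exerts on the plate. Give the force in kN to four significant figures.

γ = ρg = 1199 × 9.81 / 1000 = 11.76219 kN/m³.
Let θ = 42.4° be the plate's angle to the horizontal; measure y along the incline from where the plane meets the free surface. Vertical depth h = y·sinθ with sinθ = 0.674302.
With the apex down, the centroid sits h/3 = 2.15/3 = 0.716667 m below the base (the top edge), so y_c = 0.716667 m and h_c = 0.716667 × 0.674302 = 0.48325 m.
A = ½ × 3.9 × 2.15 = 4.1925 m².
Resultant F = γ·h_c·A = 11.76219 × 0.48325 × 4.1925 = 23.8305 kN.

F ≈ 23.83 kN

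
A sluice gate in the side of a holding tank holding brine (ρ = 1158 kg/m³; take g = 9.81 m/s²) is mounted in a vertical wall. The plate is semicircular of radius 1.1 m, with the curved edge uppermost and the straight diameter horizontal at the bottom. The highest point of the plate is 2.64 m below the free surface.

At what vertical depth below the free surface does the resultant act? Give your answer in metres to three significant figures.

γ = ρg = 1158 × 9.81 / 1000 = 11.35998 kN/m³.
The centroid lies 4r/(3π) = 0.466854 m above the diameter, so r − 4r/(3π) = 1.1 − 0.466854 = 0.633146 m below the topmost point, so the centroid depth is h_c = 2.64 + 0.633146 = 3.27315 m.
A = πr²/2 = π × 1.1²/2 = 1.90066 m².
Resultant F = γ·h_c·A = 11.35998 × 3.27315 × 1.90066 = 70.6721 kN.
I_c = (π/8 − 8/(9π))·r⁴ = 0.109757 × 1.1⁴ = 0.160695 m⁴.
Centre of pressure: y_p = y_c + I_c/(y_c·A) = 3.27315 + 0.160695/(3.27315 × 1.90066) = 3.27315 + 0.0258305 = 3.29898 m along the plane.

h_p = 3.30 m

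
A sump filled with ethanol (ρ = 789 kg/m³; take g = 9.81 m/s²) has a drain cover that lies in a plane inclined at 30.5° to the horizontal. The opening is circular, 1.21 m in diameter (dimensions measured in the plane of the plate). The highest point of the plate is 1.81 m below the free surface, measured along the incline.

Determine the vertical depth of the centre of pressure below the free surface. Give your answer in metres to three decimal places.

γ = ρg = 789 × 9.81 / 1000 = 7.74009 kN/m³.
Let θ = 30.5° be the plate's angle to the horizontal; measure y along the incline from where the plane meets the free surface. Vertical depth h = y·sinθ with sinθ = 0.507538.
The centroid is at the centre, 0.605 m below the top of the plate, so y_c = 1.81 + 0.605 = 2.415 m and h_c = 2.415 × 0.507538 = 1.2257 m.
A = π(0.605)² = 1.1499 m².
Resultant F = γ·h_c·A = 7.74009 × 1.2257 × 1.1499 = 10.9091 kN.
I_c = πr⁴/4 = π × 0.605⁴/4 = 0.105223 m⁴.
Centre of pressure: y_p = y_c + I_c/(y_c·A) = 2.415 + 0.105223/(2.415 × 1.1499) = 2.415 + 0.0378908 = 2.45289 m along the plane.
Vertically, h_p = y_p·sinθ = 2.45289 × 0.507538 = 1.24493 m.

h_p = 1.245 m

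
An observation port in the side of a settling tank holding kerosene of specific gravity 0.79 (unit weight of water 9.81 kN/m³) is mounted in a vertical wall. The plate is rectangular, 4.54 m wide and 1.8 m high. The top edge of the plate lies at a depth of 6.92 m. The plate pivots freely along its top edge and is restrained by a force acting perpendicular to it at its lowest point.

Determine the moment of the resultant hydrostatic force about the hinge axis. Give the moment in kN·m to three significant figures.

M ≈ 463 kN·m

γ = 0.79 × 9.81 = 7.7499 kN/m³.
The centroid lies 1.8/2 = 0.9 m below the top edge, so the centroid depth is h_c = 6.92 + 0.9 = 7.82 m.
A = 4.54 × 1.8 = 8.172 m².
Resultant F = γ·h_c·A = 7.7499 × 7.82 × 8.172 = 495.258 kN.
I_c = b·h³/12 = 4.54 × 1.8³/12 = 2.20644 m⁴.
Centre of pressure: y_p = y_c + I_c/(y_c·A) = 7.82 + 2.20644/(7.82 × 8.172) = 7.82 + 0.0345269 = 7.85453 m along the plane.
The resultant acts 0.9 + 0.0345269 = 0.934527 m (along the plate) below the hinge at the top edge, so the moment about the hinge is M = F × 0.934527 = 495.258 × 0.934527 = 462.832 kN·m.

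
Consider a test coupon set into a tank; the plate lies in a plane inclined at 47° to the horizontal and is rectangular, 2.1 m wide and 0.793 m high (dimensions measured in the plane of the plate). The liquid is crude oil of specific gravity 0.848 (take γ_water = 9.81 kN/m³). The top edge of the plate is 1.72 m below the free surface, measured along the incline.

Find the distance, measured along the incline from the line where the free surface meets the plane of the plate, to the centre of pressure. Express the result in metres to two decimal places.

γ = 0.848 × 9.81 = 8.31888 kN/m³.
Let θ = 47° be the plate's angle to the horizontal; measure y along the incline from where the plane meets the free surface. Vertical depth h = y·sinθ with sinθ = 0.731354.
The centroid lies 0.793/2 = 0.3965 m below the top edge, so y_c = 1.72 + 0.3965 = 2.1165 m and h_c = 2.1165 × 0.731354 = 1.54791 m.
A = 2.1 × 0.793 = 1.6653 m².
Resultant F = γ·h_c·A = 8.31888 × 1.54791 × 1.6653 = 21.4439 kN.
I_c = b·h³/12 = 2.1 × 0.793³/12 = 0.0872685 m⁴.
Centre of pressure: y_p = y_c + I_c/(y_c·A) = 2.1165 + 0.0872685/(2.1165 × 1.6653) = 2.1165 + 0.0247598 = 2.14126 m along the plane.

y_p = 2.14 m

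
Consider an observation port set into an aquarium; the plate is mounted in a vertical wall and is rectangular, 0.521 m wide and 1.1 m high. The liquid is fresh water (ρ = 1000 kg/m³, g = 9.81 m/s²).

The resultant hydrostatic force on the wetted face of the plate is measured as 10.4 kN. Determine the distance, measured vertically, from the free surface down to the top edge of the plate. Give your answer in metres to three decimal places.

d_top ≈ 1.300 m

γ = ρg = 1000 × 9.81 = 9810 N/m³ = 9.81 kN/m³.
A = 0.521 × 1.1 = 0.5731 m².
From F = γ·h_c·A, the centroid depth is h_c = 10.4/(9.81 × 0.5731) = 1.84984 m.
The centroid lies 1.1/2 = 0.55 m below the top edge, so the top edge sits at h_top = 1.84984 − 0.55 = 1.29984 m below the surface.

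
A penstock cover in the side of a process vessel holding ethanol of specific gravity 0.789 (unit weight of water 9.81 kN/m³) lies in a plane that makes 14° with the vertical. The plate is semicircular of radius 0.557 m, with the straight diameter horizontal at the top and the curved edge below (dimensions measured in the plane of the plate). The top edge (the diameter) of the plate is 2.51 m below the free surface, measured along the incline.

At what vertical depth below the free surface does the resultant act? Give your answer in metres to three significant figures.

γ = 0.789 × 9.81 = 7.74009 kN/m³.
The plate makes 14° with the vertical, i.e. θ = 90° − 14° = 76° to the horizontal. Measuring y along the incline from the free-surface line, vertical depth h = y·sinθ with sinθ = 0.970296.
The centroid of a semicircle lies 4r/(3π) = 0.236398 m from the diameter, here below the top edge, so y_c = 2.51 + 0.236398 = 2.7464 m and h_c = 2.7464 × 0.970296 = 2.66482 m.
A = πr²/2 = π × 0.557²/2 = 0.487338 m².
Resultant F = γ·h_c·A = 7.74009 × 2.66482 × 0.487338 = 10.0518 kN.
I_c = (π/8 − 8/(9π))·r⁴ = 0.109757 × 0.557⁴ = 0.0105646 m⁴.
Centre of pressure: y_p = y_c + I_c/(y_c·A) = 2.7464 + 0.0105646/(2.7464 × 0.487338) = 2.7464 + 0.00789331 = 2.75429 m along the plane.
Vertically, h_p = y_p·sinθ = 2.75429 × 0.970296 = 2.67248 m.

h_p = 2.67 m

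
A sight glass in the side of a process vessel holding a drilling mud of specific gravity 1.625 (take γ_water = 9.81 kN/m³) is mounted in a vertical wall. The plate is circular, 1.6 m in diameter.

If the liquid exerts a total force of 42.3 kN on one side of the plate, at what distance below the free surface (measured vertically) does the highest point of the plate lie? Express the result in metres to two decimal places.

d_top ≈ 0.52 m

γ = 1.625 × 9.81 = 15.94125 kN/m³.
A = π(0.8)² = 2.01062 m².
From F = γ·h_c·A, the centroid depth is h_c = 42.3/(15.94125 × 2.01062) = 1.31974 m.
The centroid is at the centre, 0.8 m below the top of the plate, so the highest point sits at h_top = 1.31974 − 0.8 = 0.51974 m below the surface.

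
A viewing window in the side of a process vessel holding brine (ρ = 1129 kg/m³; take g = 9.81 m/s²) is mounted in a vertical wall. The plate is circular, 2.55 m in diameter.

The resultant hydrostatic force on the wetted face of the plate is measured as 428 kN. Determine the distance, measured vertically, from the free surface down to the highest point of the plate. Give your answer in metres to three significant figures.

d_top ≈ 6.29 m

γ = ρg = 1129 × 9.81 / 1000 = 11.07549 kN/m³.
A = π(1.275)² = 5.10705 m².
From F = γ·h_c·A, the centroid depth is h_c = 428/(11.07549 × 5.10705) = 7.56677 m.
The centroid is at the centre, 1.275 m below the top of the plate, so the highest point sits at h_top = 7.56677 − 1.275 = 6.29177 m below the surface.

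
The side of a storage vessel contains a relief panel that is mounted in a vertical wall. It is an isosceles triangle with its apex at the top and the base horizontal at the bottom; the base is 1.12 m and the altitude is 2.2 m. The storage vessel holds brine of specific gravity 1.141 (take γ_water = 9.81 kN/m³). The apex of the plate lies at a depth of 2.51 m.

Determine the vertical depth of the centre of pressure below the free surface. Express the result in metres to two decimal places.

h_p = 4.04 m

γ = 1.141 × 9.81 = 11.19321 kN/m³.
With the apex up, the centroid sits 2h/3 = 2 × 2.2/3 = 1.46667 m below the apex, so the centroid depth is h_c = 2.51 + 1.46667 = 3.97667 m.
A = ½ × 1.12 × 2.2 = 1.232 m².
Resultant F = γ·h_c·A = 11.19321 × 3.97667 × 1.232 = 54.8384 kN.
I_c = b·h³/36 = 1.12 × 2.2³/36 = 0.331271 m⁴.
Centre of pressure: y_p = y_c + I_c/(y_c·A) = 3.97667 + 0.331271/(3.97667 × 1.232) = 3.97667 + 0.0676166 = 4.04429 m along the plane.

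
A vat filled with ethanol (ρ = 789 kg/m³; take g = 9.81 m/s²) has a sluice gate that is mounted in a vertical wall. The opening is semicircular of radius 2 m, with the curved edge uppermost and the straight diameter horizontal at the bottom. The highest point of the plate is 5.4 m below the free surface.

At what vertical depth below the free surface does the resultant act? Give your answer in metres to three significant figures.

h_p = 6.59 m

γ = ρg = 789 × 9.81 / 1000 = 7.74009 kN/m³.
The centroid lies 4r/(3π) = 0.848826 m above the diameter, so r − 4r/(3π) = 2 − 0.848826 = 1.15117 m below the topmost point, so the centroid depth is h_c = 5.4 + 1.15117 = 6.55117 m.
A = πr²/2 = π × 2²/2 = 6.28319 m².
Resultant F = γ·h_c·A = 7.74009 × 6.55117 × 6.28319 = 318.599 kN.
I_c = (π/8 − 8/(9π))·r⁴ = 0.109757 × 2⁴ = 1.75611 m⁴.
Centre of pressure: y_p = y_c + I_c/(y_c·A) = 6.55117 + 1.75611/(6.55117 × 6.28319) = 6.55117 + 0.0426631 = 6.59383 m along the plane.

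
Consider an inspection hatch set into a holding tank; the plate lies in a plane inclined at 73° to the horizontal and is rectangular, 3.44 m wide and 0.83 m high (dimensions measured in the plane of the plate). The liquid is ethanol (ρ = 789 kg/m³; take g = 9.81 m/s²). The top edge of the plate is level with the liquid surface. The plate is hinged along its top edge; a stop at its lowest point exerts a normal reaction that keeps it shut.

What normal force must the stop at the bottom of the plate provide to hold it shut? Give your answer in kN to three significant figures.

γ = ρg = 789 × 9.81 / 1000 = 7.74009 kN/m³.
Let θ = 73° be the plate's angle to the horizontal; measure y along the incline from where the plane meets the free surface. Vertical depth h = y·sinθ with sinθ = 0.956305.
The centroid lies 0.83/2 = 0.415 m below the top edge, so y_c = 0.415 m and h_c = 0.415 × 0.956305 = 0.396867 m.
A = 3.44 × 0.83 = 2.8552 m².
Resultant F = γ·h_c·A = 7.74009 × 0.396867 × 2.8552 = 8.77056 kN.
I_c = b·h³/12 = 3.44 × 0.83³/12 = 0.163912 m⁴.
Centre of pressure: y_p = y_c + I_c/(y_c·A) = 0.415 + 0.163912/(0.415 × 2.8552) = 0.415 + 0.138333 = 0.553333 m along the plane.
The resultant acts 0.415 + 0.138333 = 0.553333 m (along the plate) below the hinge at the top edge, so the moment about the hinge is M = F × 0.553333 = 8.77056 × 0.553333 = 4.85304 kN·m.
A normal force at the bottom, 0.83 m from the hinge, must supply this moment: P = 4.85304/0.83 = 5.84704 kN.

P ≈ 5.85 kN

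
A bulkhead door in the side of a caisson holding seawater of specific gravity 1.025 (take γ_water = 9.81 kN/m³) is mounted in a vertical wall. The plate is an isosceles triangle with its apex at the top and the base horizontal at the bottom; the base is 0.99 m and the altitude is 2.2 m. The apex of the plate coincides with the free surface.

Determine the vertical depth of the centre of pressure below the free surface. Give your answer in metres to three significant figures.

h_p = 1.65 m

γ = 1.025 × 9.81 = 10.05525 kN/m³.
With the apex up, the centroid sits 2h/3 = 2 × 2.2/3 = 1.46667 m below the apex, so the centroid depth is h_c = 1.46667 m.
A = ½ × 0.99 × 2.2 = 1.089 m².
Resultant F = γ·h_c·A = 10.05525 × 1.46667 × 1.089 = 16.0603 kN.
I_c = b·h³/36 = 0.99 × 2.2³/36 = 0.29282 m⁴.
Centre of pressure: y_p = y_c + I_c/(y_c·A) = 1.46667 + 0.29282/(1.46667 × 1.089) = 1.46667 + 0.183333 = 1.65 m along the plane.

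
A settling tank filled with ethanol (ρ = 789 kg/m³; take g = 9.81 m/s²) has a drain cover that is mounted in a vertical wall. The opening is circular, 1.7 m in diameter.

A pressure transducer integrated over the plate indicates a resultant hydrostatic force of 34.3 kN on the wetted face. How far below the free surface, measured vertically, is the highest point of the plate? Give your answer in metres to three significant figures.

d_top ≈ 1.10 m

γ = ρg = 789 × 9.81 / 1000 = 7.74009 kN/m³.
A = π(0.85)² = 2.2698 m².
From F = γ·h_c·A, the centroid depth is h_c = 34.3/(7.74009 × 2.2698) = 1.95236 m.
The centroid is at the centre, 0.85 m below the top of the plate, so the highest point sits at h_top = 1.95236 − 0.85 = 1.10236 m below the surface.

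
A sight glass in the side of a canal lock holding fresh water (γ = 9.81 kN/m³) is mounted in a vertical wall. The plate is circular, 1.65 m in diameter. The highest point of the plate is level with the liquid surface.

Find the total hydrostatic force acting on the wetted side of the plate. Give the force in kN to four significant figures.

F ≈ 17.31 kN

γ = 9.81 kN/m³.
The centroid is at the centre, 0.825 m below the top of the plate, so the centroid depth is h_c = 0.825 m.
A = π(0.825)² = 2.13825 m².
Resultant F = γ·h_c·A = 9.81 × 0.825 × 2.13825 = 17.3054 kN.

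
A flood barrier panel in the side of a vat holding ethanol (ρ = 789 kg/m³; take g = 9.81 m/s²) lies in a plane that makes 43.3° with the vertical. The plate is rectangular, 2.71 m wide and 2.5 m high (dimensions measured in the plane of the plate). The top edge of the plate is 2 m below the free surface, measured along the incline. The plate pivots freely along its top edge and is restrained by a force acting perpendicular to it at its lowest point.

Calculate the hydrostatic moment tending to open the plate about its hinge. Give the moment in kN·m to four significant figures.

M ≈ 174.9 kN·m

γ = ρg = 789 × 9.81 / 1000 = 7.74009 kN/m³.
The plate makes 43.3° with the vertical, i.e. θ = 90° − 43.3° = 46.7° to the horizontal. Measuring y along the incline from the free-surface line, vertical depth h = y·sinθ with sinθ = 0.727773.
The centroid lies 2.5/2 = 1.25 m below the top edge, so y_c = 2 + 1.25 = 3.25 m and h_c = 3.25 × 0.727773 = 2.36526 m.
A = 2.71 × 2.5 = 6.775 m².
Resultant F = γ·h_c·A = 7.74009 × 2.36526 × 6.775 = 124.032 kN.
I_c = b·h³/12 = 2.71 × 2.5³/12 = 3.52865 m⁴.
Centre of pressure: y_p = y_c + I_c/(y_c·A) = 3.25 + 3.52865/(3.25 × 6.775) = 3.25 + 0.160257 = 3.41026 m along the plane.
The resultant acts 1.25 + 0.160257 = 1.41026 m (along the plate) below the hinge at the top edge, so the moment about the hinge is M = F × 1.41026 = 124.032 × 1.41026 = 174.917 kN·m.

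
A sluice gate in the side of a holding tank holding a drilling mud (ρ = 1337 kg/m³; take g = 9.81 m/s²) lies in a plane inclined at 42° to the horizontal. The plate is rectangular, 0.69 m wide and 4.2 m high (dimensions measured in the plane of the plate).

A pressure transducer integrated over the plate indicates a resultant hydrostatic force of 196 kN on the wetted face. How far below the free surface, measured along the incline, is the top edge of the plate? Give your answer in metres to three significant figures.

y_top ≈ 5.61 m

γ = ρg = 1337 × 9.81 / 1000 = 13.11597 kN/m³.
A = 0.69 × 4.2 = 2.898 m².
From F = γ·h_c·A, the centroid depth is h_c = 196/(13.11597 × 2.898) = 5.15653 m.
Let θ = 42° be the plate's angle to the horizontal; measure y along the incline from where the plane meets the free surface. Vertical depth h = y·sinθ with sinθ = 0.669131.
Along the incline, y_c = h_c/sinθ = 5.15653/0.669131 = 7.70631 m.
The centroid lies 4.2/2 = 2.1 m below the top edge, so the top edge sits at y_top = 7.70631 − 2.1 = 5.60631 m along the incline.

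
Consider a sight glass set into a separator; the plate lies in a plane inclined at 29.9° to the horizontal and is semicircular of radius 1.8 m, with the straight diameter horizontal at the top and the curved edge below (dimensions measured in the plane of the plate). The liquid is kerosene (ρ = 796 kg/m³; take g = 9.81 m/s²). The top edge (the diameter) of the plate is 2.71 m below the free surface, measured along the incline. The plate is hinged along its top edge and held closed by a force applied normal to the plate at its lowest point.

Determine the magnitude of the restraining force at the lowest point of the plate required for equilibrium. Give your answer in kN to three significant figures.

γ = ρg = 796 × 9.81 / 1000 = 7.80876 kN/m³.
Let θ = 29.9° be the plate's angle to the horizontal; measure y along the incline from where the plane meets the free surface. Vertical depth h = y·sinθ with sinθ = 0.498488.
The centroid of a semicircle lies 4r/(3π) = 0.763944 m from the diameter, here below the top edge, so y_c = 2.71 + 0.763944 = 3.47394 m and h_c = 3.47394 × 0.498488 = 1.73172 m.
A = πr²/2 = π × 1.8²/2 = 5.08938 m².
Resultant F = γ·h_c·A = 7.80876 × 1.73172 × 5.08938 = 68.8216 kN.
I_c = (π/8 − 8/(9π))·r⁴ = 0.109757 × 1.8⁴ = 1.15219 m⁴.
Centre of pressure: y_p = y_c + I_c/(y_c·A) = 3.47394 + 1.15219/(3.47394 × 5.08938) = 3.47394 + 0.0651684 = 3.53911 m along the plane.
The resultant acts 0.763944 + 0.0651684 = 0.829112 m (along the plate) below the hinge at the top edge, so the moment about the hinge is M = F × 0.829112 = 68.8216 × 0.829112 = 57.0608 kN·m.
A normal force at the bottom, 1.8 m from the hinge, must supply this moment: P = 57.0608/1.8 = 31.7004 kN.

P ≈ 31.7 kN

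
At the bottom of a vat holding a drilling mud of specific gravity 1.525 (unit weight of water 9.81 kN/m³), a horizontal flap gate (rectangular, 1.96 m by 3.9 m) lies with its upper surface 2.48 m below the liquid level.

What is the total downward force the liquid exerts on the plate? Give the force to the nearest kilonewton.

F ≈ 284 kN

γ = 1.525 × 9.81 = 14.96025 kN/m³.
The plate is horizontal, so pressure is uniform at p = γ·h = 14.96025 × 2.48 = 37.1014 kN/m².
A = 1.96 × 3.9 = 7.644 m².
F = p·A = 37.1014 × 7.644 = 283.603 kN.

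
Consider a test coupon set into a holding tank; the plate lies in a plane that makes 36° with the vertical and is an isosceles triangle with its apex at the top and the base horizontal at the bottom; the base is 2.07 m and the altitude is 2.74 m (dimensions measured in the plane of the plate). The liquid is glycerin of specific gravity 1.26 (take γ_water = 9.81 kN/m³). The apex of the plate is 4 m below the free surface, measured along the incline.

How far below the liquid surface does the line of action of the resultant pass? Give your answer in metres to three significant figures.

γ = 1.26 × 9.81 = 12.3606 kN/m³.
The plate makes 36° with the vertical, i.e. θ = 90° − 36° = 54° to the horizontal. Measuring y along the incline from the free-surface line, vertical depth h = y·sinθ with sinθ = 0.809017.
With the apex up, the centroid sits 2h/3 = 2 × 2.74/3 = 1.82667 m below the apex, so y_c = 4 + 1.82667 = 5.82667 m and h_c = 5.82667 × 0.809017 = 4.71388 m.
A = ½ × 2.07 × 2.74 = 2.8359 m².
Resultant F = γ·h_c·A = 12.3606 × 4.71388 × 2.8359 = 165.238 kN.
I_c = b·h³/36 = 2.07 × 2.74³/36 = 1.18282 m⁴.
Centre of pressure: y_p = y_c + I_c/(y_c·A) = 5.82667 + 1.18282/(5.82667 × 2.8359) = 5.82667 + 0.0715826 = 5.89825 m along the plane.
Vertically, h_p = y_p·sinθ = 5.89825 × 0.809017 = 4.77178 m.

h_p = 4.77 m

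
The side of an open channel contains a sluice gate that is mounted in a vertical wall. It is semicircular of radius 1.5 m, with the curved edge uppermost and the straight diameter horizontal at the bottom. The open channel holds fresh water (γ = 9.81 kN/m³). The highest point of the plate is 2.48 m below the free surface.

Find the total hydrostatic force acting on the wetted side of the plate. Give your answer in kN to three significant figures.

γ = 9.81 kN/m³.
The centroid lies 4r/(3π) = 0.63662 m above the diameter, so r − 4r/(3π) = 1.5 − 0.63662 = 0.86338 m below the topmost point, so the centroid depth is h_c = 2.48 + 0.86338 = 3.34338 m.
A = πr²/2 = π × 1.5²/2 = 3.53429 m².
Resultant F = γ·h_c·A = 9.81 × 3.34338 × 3.53429 = 115.92 kN.

F ≈ 116 kN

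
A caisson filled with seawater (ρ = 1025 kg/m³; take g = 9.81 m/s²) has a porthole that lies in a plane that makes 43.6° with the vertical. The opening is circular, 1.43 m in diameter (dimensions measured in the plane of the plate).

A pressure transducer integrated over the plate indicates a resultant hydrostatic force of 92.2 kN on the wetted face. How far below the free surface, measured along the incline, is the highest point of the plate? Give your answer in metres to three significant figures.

γ = ρg = 1025 × 9.81 / 1000 = 10.05525 kN/m³.
A = π(0.715)² = 1.60606 m².
From F = γ·h_c·A, the centroid depth is h_c = 92.2/(10.05525 × 1.60606) = 5.70921 m.
The plate makes 43.6° with the vertical, i.e. θ = 90° − 43.6° = 46.4° to the horizontal. Measuring y along the incline from the free-surface line, vertical depth h = y·sinθ with sinθ = 0.724172.
Along the incline, y_c = h_c/sinθ = 5.70921/0.724172 = 7.88378 m.
The centroid is at the centre, 0.715 m below the top of the plate, so the highest point sits at y_top = 7.88378 − 0.715 = 7.16878 m along the incline.

y_top ≈ 7.17 m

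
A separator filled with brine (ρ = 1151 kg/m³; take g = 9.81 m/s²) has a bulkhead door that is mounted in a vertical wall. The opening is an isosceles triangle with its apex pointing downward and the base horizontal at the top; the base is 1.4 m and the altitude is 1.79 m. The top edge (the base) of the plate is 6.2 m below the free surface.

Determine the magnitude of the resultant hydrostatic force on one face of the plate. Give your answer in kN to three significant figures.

γ = ρg = 1151 × 9.81 / 1000 = 11.29131 kN/m³.
With the apex down, the centroid sits h/3 = 1.79/3 = 0.596667 m below the base (the top edge), so the centroid depth is h_c = 6.2 + 0.596667 = 6.79667 m.
A = ½ × 1.4 × 1.79 = 1.253 m².
Resultant F = γ·h_c·A = 11.29131 × 6.79667 × 1.253 = 96.1594 kN.

F ≈ 96.2 kN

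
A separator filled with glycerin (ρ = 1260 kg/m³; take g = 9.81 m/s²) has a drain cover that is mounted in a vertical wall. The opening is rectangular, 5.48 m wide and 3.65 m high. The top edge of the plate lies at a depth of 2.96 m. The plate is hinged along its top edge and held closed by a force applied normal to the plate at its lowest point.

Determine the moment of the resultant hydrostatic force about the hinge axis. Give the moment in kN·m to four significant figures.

γ = ρg = 1260 × 9.81 / 1000 = 12.3606 kN/m³.
The centroid lies 3.65/2 = 1.825 m below the top edge, so the centroid depth is h_c = 2.96 + 1.825 = 4.785 m.
A = 5.48 × 3.65 = 20.002 m².
Resultant F = γ·h_c·A = 12.3606 × 4.785 × 20.002 = 1183.03 kN.
I_c = b·h³/12 = 5.48 × 3.65³/12 = 22.2064 m⁴.
Centre of pressure: y_p = y_c + I_c/(y_c·A) = 4.785 + 22.2064/(4.785 × 20.002) = 4.785 + 0.232019 = 5.01702 m along the plane.
The resultant acts 1.825 + 0.232019 = 2.05702 m (along the plate) below the hinge at the top edge, so the moment about the hinge is M = F × 2.05702 = 1183.03 × 2.05702 = 2433.52 kN·m.

M ≈ 2434 kN·m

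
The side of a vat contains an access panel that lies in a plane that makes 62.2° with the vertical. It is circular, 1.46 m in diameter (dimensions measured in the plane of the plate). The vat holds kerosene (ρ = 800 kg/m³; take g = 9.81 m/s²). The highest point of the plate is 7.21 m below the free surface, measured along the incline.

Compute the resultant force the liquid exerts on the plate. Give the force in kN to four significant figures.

γ = ρg = 800 × 9.81 / 1000 = 7.848 kN/m³.
The plate makes 62.2° with the vertical, i.e. θ = 90° − 62.2° = 27.8° to the horizontal. Measuring y along the incline from the free-surface line, vertical depth h = y·sinθ with sinθ = 0.466387.
The centroid is at the centre, 0.73 m below the top of the plate, so y_c = 7.21 + 0.73 = 7.94 m and h_c = 7.94 × 0.466387 = 3.70311 m.
A = π(0.73)² = 1.67415 m².
Resultant F = γ·h_c·A = 7.848 × 3.70311 × 1.67415 = 48.6542 kN.

F ≈ 48.65 kN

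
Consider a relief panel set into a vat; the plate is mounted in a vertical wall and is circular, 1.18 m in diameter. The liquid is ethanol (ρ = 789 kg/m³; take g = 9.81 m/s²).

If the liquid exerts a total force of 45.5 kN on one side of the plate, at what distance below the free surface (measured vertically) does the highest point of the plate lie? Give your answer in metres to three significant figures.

d_top ≈ 4.79 m

γ = ρg = 789 × 9.81 / 1000 = 7.74009 kN/m³.
A = π(0.59)² = 1.09359 m².
From F = γ·h_c·A, the centroid depth is h_c = 45.5/(7.74009 × 1.09359) = 5.3754 m.
The centroid is at the centre, 0.59 m below the top of the plate, so the highest point sits at h_top = 5.3754 − 0.59 = 4.7854 m below the surface.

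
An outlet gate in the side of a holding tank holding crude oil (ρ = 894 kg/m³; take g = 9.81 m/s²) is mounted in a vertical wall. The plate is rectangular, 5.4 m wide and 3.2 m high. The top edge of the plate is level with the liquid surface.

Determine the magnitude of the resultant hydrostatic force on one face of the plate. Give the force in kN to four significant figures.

F ≈ 242.5 kN

γ = ρg = 894 × 9.81 / 1000 = 8.77014 kN/m³.
The centroid lies 3.2/2 = 1.6 m below the top edge, so the centroid depth is h_c = 1.6 m.
A = 5.4 × 3.2 = 17.28 m².
Resultant F = γ·h_c·A = 8.77014 × 1.6 × 17.28 = 242.477 kN.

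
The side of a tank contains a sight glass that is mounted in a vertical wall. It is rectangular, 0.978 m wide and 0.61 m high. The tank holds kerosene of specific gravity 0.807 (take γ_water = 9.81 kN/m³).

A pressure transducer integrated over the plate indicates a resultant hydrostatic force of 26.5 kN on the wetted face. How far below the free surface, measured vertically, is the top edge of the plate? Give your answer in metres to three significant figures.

γ = 0.807 × 9.81 = 7.91667 kN/m³.
A = 0.978 × 0.61 = 0.59658 m².
From F = γ·h_c·A, the centroid depth is h_c = 26.5/(7.91667 × 0.59658) = 5.61093 m.
The centroid lies 0.61/2 = 0.305 m below the top edge, so the top edge sits at h_top = 5.61093 − 0.305 = 5.30593 m below the surface.

d_top ≈ 5.31 m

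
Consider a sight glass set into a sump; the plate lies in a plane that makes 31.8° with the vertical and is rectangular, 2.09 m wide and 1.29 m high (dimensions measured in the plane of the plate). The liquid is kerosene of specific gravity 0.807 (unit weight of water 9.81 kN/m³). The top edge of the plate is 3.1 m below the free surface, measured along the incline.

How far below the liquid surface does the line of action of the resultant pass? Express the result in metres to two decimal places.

γ = 0.807 × 9.81 = 7.91667 kN/m³.
The plate makes 31.8° with the vertical, i.e. θ = 90° − 31.8° = 58.2° to the horizontal. Measuring y along the incline from the free-surface line, vertical depth h = y·sinθ with sinθ = 0.849893.
The centroid lies 1.29/2 = 0.645 m below the top edge, so y_c = 3.1 + 0.645 = 3.745 m and h_c = 3.745 × 0.849893 = 3.18285 m.
A = 2.09 × 1.29 = 2.6961 m².
Resultant F = γ·h_c·A = 7.91667 × 3.18285 × 2.6961 = 67.9352 kN.
I_c = b·h³/12 = 2.09 × 1.29³/12 = 0.373882 m⁴.
Centre of pressure: y_p = y_c + I_c/(y_c·A) = 3.745 + 0.373882/(3.745 × 2.6961) = 3.745 + 0.0370294 = 3.78203 m along the plane.
Vertically, h_p = y_p·sinθ = 3.78203 × 0.849893 = 3.21432 m.

h_p = 3.21 m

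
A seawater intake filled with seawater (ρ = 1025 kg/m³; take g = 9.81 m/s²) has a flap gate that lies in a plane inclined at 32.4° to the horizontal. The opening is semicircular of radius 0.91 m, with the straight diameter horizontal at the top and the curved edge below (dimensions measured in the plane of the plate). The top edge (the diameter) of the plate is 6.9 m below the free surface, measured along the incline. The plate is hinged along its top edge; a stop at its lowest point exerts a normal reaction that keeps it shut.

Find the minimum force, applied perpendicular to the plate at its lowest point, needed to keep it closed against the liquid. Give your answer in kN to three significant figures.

P ≈ 22.1 kN

γ = ρg = 1025 × 9.81 / 1000 = 10.05525 kN/m³.
Let θ = 32.4° be the plate's angle to the horizontal; measure y along the incline from where the plane meets the free surface. Vertical depth h = y·sinθ with sinθ = 0.535827.
The centroid of a semicircle lies 4r/(3π) = 0.386216 m from the diameter, here below the top edge, so y_c = 6.9 + 0.386216 = 7.28622 m and h_c = 7.28622 × 0.535827 = 3.90415 m.
A = πr²/2 = π × 0.91²/2 = 1.30078 m².
Resultant F = γ·h_c·A = 10.05525 × 3.90415 × 1.30078 = 51.065 kN.
I_c = (π/8 − 8/(9π))·r⁴ = 0.109757 × 0.91⁴ = 0.0752658 m⁴.
Centre of pressure: y_p = y_c + I_c/(y_c·A) = 7.28622 + 0.0752658/(7.28622 × 1.30078) = 7.28622 + 0.0079413 = 7.29416 m along the plane.
The resultant acts 0.386216 + 0.0079413 = 0.394157 m (along the plate) below the hinge at the top edge, so the moment about the hinge is M = F × 0.394157 = 51.065 × 0.394157 = 20.1276 kN·m.
A normal force at the bottom, 0.91 m from the hinge, must supply this moment: P = 20.1276/0.91 = 22.1182 kN.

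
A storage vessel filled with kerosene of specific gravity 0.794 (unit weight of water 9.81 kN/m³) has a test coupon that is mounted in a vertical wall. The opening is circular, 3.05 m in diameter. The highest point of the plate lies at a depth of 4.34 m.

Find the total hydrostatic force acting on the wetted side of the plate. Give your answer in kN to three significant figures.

γ = 0.794 × 9.81 = 7.78914 kN/m³.
The centroid is at the centre, 1.525 m below the top of the plate, so the centroid depth is h_c = 4.34 + 1.525 = 5.865 m.
A = π(1.525)² = 7.30617 m².
Resultant F = γ·h_c·A = 7.78914 × 5.865 × 7.30617 = 333.77 kN.

F ≈ 334 kN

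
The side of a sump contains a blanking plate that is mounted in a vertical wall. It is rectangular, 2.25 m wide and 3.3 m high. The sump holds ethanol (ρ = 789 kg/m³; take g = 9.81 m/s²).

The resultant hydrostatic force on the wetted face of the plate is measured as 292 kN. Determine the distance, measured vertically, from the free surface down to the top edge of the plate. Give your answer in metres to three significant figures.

γ = ρg = 789 × 9.81 / 1000 = 7.74009 kN/m³.
A = 2.25 × 3.3 = 7.425 m².
From F = γ·h_c·A, the centroid depth is h_c = 292/(7.74009 × 7.425) = 5.0809 m.
The centroid lies 3.3/2 = 1.65 m below the top edge, so the top edge sits at h_top = 5.0809 − 1.65 = 3.4309 m below the surface.

d_top ≈ 3.43 m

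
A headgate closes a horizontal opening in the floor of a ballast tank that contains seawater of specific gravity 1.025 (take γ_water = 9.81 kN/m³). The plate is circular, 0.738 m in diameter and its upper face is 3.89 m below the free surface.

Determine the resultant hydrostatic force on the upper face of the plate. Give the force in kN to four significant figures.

γ = 1.025 × 9.81 = 10.05525 kN/m³.
The plate is horizontal, so pressure is uniform at p = γ·h = 10.05525 × 3.89 = 39.1149 kN/m².
A = π(0.369)² = 0.427762 m².
F = p·A = 39.1149 × 0.427762 = 16.7319 kN.

F ≈ 16.73 kN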